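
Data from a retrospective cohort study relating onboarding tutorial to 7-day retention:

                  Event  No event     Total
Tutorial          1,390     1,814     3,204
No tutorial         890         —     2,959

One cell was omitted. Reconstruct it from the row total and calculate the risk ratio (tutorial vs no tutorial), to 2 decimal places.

The missing cell is in the unexposed row: 2959 − 890 = 2069.
So a = 1390, b = 1814, c = 890, d = 2069.
RR = [a/(a+b)] / [c/(c+d)] = (1390/3204) / (890/2959) = 0.43383/0.30078 = 1.44237

1.44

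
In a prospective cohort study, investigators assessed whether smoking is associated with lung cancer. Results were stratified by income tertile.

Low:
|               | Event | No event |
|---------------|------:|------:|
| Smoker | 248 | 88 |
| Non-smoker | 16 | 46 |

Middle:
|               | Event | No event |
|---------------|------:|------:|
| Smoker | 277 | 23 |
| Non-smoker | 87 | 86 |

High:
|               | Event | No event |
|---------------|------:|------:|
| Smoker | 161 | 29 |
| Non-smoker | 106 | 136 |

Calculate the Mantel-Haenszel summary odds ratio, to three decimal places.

8.715

OR_MH = Σ(aᵢdᵢ/nᵢ) / Σ(bᵢcᵢ/nᵢ), where nᵢ is the stratum total.
Stratum 1 (Low): n = 398; a·d/n = 248·46/398 = 28.6633; b·c/n = 88·16/398 = 3.5377
Stratum 2 (Middle): n = 473; a·d/n = 277·86/473 = 50.3636; b·c/n = 23·87/473 = 4.2304
Stratum 3 (High): n = 432; a·d/n = 161·136/432 = 50.6852; b·c/n = 29·106/432 = 7.1157
OR_MH = (28.6633 + 50.3636 + 50.6852) / (3.5377 + 4.2304 + 7.1157) = 129.7121 / 14.8839 = 8.71495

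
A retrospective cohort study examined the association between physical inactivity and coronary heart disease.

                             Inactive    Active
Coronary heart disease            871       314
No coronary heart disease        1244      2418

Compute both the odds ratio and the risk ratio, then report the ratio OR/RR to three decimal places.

1.505

Reading the table with exposure as columns: a = 871 (Inactive, case), b = 1244 (Inactive, non-case), c = 314 (Active, case), d = 2418.
OR = (871·2418)/(1244·314) = 2106078/390616 = 5.39168
Risk in exposed = 871/2115 = 0.41182; risk in unexposed = 314/2732 = 0.11493; RR = 3.58310
OR/RR = 5.39168 / 3.58310 = 1.50475
The outcome is not rare, so the OR lies further from 1 than the RR.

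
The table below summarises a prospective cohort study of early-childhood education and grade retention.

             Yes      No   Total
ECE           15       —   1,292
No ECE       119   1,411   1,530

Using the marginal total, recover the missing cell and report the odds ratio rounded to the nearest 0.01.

0.14

The missing cell is in the exposed row: 1292 − 15 = 1277.
So a = 15, b = 1277, c = 119, d = 1411.
OR = (a·d)/(b·c) = (15 × 1411) / (1277 × 119) = 21165 / 151963 = 0.13928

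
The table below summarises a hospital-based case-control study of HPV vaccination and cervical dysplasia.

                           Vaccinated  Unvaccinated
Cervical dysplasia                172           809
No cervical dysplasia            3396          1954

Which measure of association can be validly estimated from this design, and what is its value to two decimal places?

0.12

Reading the table with exposure as columns: a = 172 (Vaccinated, case), b = 3396 (Vaccinated, non-case), c = 809 (Unvaccinated, case), d = 1954.
This is a hospital-based case-control study: participants were sampled on outcome status, so risks in the source population cannot be estimated directly — relative risk is not valid here. The odds ratio is the appropriate measure.
OR = (a·d)/(b·c) = (172 × 1954) / (3396 × 809) = 336088 / 2747364 = 0.12233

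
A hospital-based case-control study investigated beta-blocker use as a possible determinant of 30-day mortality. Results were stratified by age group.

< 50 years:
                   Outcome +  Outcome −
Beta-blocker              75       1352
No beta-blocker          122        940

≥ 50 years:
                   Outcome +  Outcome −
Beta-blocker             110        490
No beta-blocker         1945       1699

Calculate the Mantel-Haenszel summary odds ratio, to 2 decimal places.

0.25

OR_MH = Σ(aᵢdᵢ/nᵢ) / Σ(bᵢcᵢ/nᵢ), where nᵢ is the stratum total.
Stratum 1 (< 50 years): n = 2489; a·d/n = 75·940/2489 = 28.3246; b·c/n = 1352·122/2489 = 66.2692
Stratum 2 (≥ 50 years): n = 4244; a·d/n = 110·1699/4244 = 44.0363; b·c/n = 490·1945/4244 = 224.5641
OR_MH = (28.3246 + 44.0363) / (66.2692 + 224.5641) = 72.3609 / 290.8333 = 0.24881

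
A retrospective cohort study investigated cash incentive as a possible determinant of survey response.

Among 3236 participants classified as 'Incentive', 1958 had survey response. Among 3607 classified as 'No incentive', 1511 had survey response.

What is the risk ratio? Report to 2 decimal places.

1.44

From the description: a = 1958, b = 1278, c = 1511, d = 2096.
Risk in exposed = 1958/3236 = 0.60507; risk in unexposed = 1511/3607 = 0.41891.
RR = 0.60507 / 0.41891 = 1.44439
The risk among the exposed is 1.44 times that among the unexposed.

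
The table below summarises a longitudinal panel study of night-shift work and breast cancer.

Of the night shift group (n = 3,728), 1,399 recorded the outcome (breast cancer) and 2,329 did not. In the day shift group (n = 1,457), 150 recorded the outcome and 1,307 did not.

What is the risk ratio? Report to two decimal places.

3.65

From the description: a = 1399, b = 2329, c = 150, d = 1307.
Risk in exposed = 1399/3728 = 0.37527; risk in unexposed = 150/1457 = 0.10295.
RR = 0.37527 / 0.10295 = 3.64511
The risk among the exposed is 3.65 times that among the unexposed.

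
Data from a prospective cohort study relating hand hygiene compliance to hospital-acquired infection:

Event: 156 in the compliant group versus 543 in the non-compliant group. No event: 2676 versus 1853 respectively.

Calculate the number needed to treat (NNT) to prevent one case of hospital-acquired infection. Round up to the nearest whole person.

Risk in treated group = 156/2832 = 0.05508; risk in control = 543/2396 = 0.22663.
Absolute risk reduction = 0.22663 − 0.05508 = 0.17154
NNT = 1 / ARR = 1 / 0.17154 = 5.829 → round up → 6

6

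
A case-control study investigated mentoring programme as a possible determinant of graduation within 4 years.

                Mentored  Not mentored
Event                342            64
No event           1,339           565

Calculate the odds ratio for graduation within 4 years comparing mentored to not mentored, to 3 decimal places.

2.255

Reading the table with exposure as columns: a = 342 (Mentored, case), b = 1339 (Mentored, non-case), c = 64 (Not mentored, case), d = 565.
OR = (a·d)/(b·c) = (342 × 565) / (1339 × 64) = 193230 / 85696 = 2.25483
The odds of graduation within 4 years are about 2.25 times as high in the mentored group.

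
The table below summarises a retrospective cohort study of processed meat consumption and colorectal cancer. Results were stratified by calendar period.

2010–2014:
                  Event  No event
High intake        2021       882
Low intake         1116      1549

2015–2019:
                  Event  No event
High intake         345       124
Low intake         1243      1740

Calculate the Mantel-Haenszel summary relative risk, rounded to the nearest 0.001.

1.686

RR_MH = Σ(aᵢ·n₀ᵢ/nᵢ) / Σ(cᵢ·n₁ᵢ/nᵢ), with n₁ᵢ = aᵢ+bᵢ (exposed), n₀ᵢ = cᵢ+dᵢ (unexposed), nᵢ = n₁ᵢ+n₀ᵢ.
Stratum 1 (2010–2014): n₁ = 2903, n₀ = 2665, n = 5568; a·n₀/n = 2021·2665/5568 = 967.3069; c·n₁/n = 1116·2903/5568 = 581.8513
Stratum 2 (2015–2019): n₁ = 469, n₀ = 2983, n = 3452; a·n₀/n = 345·2983/3452 = 298.1272; c·n₁/n = 1243·469/3452 = 168.8780
RR_MH = (967.3069 + 298.1272) / (581.8513 + 168.8780) = 1265.4341 / 750.7293 = 1.68561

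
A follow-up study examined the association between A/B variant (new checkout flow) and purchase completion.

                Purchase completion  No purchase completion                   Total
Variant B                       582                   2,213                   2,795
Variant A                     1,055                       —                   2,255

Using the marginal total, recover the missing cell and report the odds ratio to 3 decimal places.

0.299

The missing cell is in the unexposed row: 2255 − 1055 = 1200.
So a = 582, b = 2213, c = 1055, d = 1200.
OR = (a·d)/(b·c) = (582 × 1200) / (2213 × 1055) = 698400 / 2334715 = 0.29914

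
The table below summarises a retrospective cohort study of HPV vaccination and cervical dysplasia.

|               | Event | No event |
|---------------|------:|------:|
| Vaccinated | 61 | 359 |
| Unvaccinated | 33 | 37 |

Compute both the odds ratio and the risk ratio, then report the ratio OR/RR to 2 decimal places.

Cells: a = 61, b = 359, c = 33, d = 37.
OR = (61·37)/(359·33) = 2257/11847 = 0.19051
Risk in exposed = 61/420 = 0.14524; risk in unexposed = 33/70 = 0.47143; RR = 0.30808
OR/RR = 0.19051 / 0.30808 = 0.61838
The outcome is not rare, so the OR lies further from 1 than the RR.

0.62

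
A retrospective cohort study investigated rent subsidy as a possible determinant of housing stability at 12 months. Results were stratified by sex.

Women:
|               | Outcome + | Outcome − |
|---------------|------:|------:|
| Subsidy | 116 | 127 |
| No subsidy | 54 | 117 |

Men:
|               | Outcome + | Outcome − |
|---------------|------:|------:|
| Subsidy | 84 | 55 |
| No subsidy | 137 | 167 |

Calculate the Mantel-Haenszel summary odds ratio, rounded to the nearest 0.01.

1.92

OR_MH = Σ(aᵢdᵢ/nᵢ) / Σ(bᵢcᵢ/nᵢ), where nᵢ is the stratum total.
Stratum 1 (Women): n = 414; a·d/n = 116·117/414 = 32.7826; b·c/n = 127·54/414 = 16.5652
Stratum 2 (Men): n = 443; a·d/n = 84·167/443 = 31.6659; b·c/n = 55·137/443 = 17.0090
OR_MH = (32.7826 + 31.6659) / (16.5652 + 17.0090) = 64.4485 / 33.5742 = 1.91958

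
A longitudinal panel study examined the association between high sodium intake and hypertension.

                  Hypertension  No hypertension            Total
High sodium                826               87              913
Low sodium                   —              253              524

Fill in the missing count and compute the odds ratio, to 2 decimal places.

The missing cell is in the unexposed row: 524 − 253 = 271.
So a = 826, b = 87, c = 271, d = 253.
OR = (a·d)/(b·c) = (826 × 253) / (87 × 271) = 208978 / 23577 = 8.86364

8.86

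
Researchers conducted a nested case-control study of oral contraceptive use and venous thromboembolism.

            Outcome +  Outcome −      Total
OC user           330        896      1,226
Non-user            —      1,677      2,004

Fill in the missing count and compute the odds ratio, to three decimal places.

1.889

The missing cell is in the unexposed row: 2004 − 1677 = 327.
So a = 330, b = 896, c = 327, d = 1677.
OR = (a·d)/(b·c) = (330 × 1677) / (896 × 327) = 553410 / 292992 = 1.88882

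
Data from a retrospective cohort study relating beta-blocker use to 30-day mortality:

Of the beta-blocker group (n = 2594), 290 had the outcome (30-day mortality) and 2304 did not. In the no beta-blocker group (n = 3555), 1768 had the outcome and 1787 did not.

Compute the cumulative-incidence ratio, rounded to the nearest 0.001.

0.225

From the description: a = 290, b = 2304, c = 1768, d = 1787.
Risk in exposed = 290/2594 = 0.11180; risk in unexposed = 1768/3555 = 0.49733.
RR = 0.11180 / 0.49733 = 0.22479
The risk is 78% lower among the exposed than among the unexposed.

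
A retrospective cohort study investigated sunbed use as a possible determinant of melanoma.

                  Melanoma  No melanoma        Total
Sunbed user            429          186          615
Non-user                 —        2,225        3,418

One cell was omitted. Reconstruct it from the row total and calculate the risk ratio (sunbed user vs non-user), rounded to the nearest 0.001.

The missing cell is in the unexposed row: 3418 − 2225 = 1193.
So a = 429, b = 186, c = 1193, d = 2225.
RR = [a/(a+b)] / [c/(c+d)] = (429/615) / (1193/3418) = 0.69756/0.34903 = 1.99854

1.999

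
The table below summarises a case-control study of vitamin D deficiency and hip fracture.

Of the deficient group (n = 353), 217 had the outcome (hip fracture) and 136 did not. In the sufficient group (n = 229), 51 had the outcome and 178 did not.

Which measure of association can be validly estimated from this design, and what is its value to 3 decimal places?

From the description: a = 217, b = 136, c = 51, d = 178.
This is a case-control study: participants were sampled on outcome status, so risks in the source population cannot be estimated directly — relative risk is not valid here. The odds ratio is the appropriate measure.
OR = (a·d)/(b·c) = (217 × 178) / (136 × 51) = 38626 / 6936 = 5.56892

5.569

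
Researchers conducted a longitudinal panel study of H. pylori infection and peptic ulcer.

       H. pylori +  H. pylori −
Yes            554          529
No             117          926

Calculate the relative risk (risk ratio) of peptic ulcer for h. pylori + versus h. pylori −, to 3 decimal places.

Reading the table with exposure as columns: a = 554 (H. pylori +, case), b = 117 (H. pylori +, non-case), c = 529 (H. pylori −, case), d = 926.
Risk in exposed = 554/671 = 0.82563; risk in unexposed = 529/1455 = 0.36357.
RR = 0.82563 / 0.36357 = 2.27088
The risk among the exposed is 2.27 times that among the unexposed.

2.271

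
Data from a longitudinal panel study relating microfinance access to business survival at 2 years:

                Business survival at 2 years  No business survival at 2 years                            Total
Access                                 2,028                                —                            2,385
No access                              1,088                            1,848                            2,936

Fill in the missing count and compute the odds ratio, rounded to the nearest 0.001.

The missing cell is in the exposed row: 2385 − 2028 = 357.
So a = 2028, b = 357, c = 1088, d = 1848.
OR = (a·d)/(b·c) = (2028 × 1848) / (357 × 1088) = 3747744 / 388416 = 9.64879

9.649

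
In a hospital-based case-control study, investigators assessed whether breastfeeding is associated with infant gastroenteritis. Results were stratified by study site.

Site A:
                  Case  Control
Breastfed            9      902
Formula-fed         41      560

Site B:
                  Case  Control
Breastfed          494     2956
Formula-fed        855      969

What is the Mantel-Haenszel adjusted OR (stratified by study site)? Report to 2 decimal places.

0.19

OR_MH = Σ(aᵢdᵢ/nᵢ) / Σ(bᵢcᵢ/nᵢ), where nᵢ is the stratum total.
Stratum 1 (Site A): n = 1512; a·d/n = 9·560/1512 = 3.3333; b·c/n = 902·41/1512 = 24.4590
Stratum 2 (Site B): n = 5274; a·d/n = 494·969/5274 = 90.7634; b·c/n = 2956·855/5274 = 479.2150
OR_MH = (3.3333 + 90.7634) / (24.4590 + 479.2150) = 94.0967 / 503.6740 = 0.18682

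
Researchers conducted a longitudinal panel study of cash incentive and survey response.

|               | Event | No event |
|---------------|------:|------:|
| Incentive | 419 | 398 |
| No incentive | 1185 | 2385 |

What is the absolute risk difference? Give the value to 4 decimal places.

0.1809

Cells: a = 419, b = 398, c = 1185, d = 2385.
Risk in exposed = 419/817 = 0.512852; risk in unexposed = 1185/3570 = 0.331933.
Risk difference = 0.512852 − 0.331933 = 0.180919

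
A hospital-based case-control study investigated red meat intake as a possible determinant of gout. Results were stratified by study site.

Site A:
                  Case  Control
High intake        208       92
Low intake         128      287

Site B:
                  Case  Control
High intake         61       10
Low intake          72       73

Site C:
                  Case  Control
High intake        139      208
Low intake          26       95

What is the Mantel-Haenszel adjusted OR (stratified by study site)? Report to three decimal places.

4.220

OR_MH = Σ(aᵢdᵢ/nᵢ) / Σ(bᵢcᵢ/nᵢ), where nᵢ is the stratum total.
Stratum 1 (Site A): n = 715; a·d/n = 208·287/715 = 83.4909; b·c/n = 92·128/715 = 16.4699
Stratum 2 (Site B): n = 216; a·d/n = 61·73/216 = 20.6157; b·c/n = 10·72/216 = 3.3333
Stratum 3 (Site C): n = 468; a·d/n = 139·95/468 = 28.2158; b·c/n = 208·26/468 = 11.5556
OR_MH = (83.4909 + 20.6157 + 28.2158) / (16.4699 + 3.3333 + 11.5556) = 132.3225 / 31.3588 = 4.21963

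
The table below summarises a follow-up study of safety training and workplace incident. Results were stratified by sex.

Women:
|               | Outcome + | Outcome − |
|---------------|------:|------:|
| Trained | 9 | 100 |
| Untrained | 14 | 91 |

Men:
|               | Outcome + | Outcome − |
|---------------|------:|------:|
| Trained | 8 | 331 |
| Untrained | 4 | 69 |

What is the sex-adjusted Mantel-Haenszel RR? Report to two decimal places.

0.56

RR_MH = Σ(aᵢ·n₀ᵢ/nᵢ) / Σ(cᵢ·n₁ᵢ/nᵢ), with n₁ᵢ = aᵢ+bᵢ (exposed), n₀ᵢ = cᵢ+dᵢ (unexposed), nᵢ = n₁ᵢ+n₀ᵢ.
Stratum 1 (Women): n₁ = 109, n₀ = 105, n = 214; a·n₀/n = 9·105/214 = 4.4159; c·n₁/n = 14·109/214 = 7.1308
Stratum 2 (Men): n₁ = 339, n₀ = 73, n = 412; a·n₀/n = 8·73/412 = 1.4175; c·n₁/n = 4·339/412 = 3.2913
RR_MH = (4.4159 + 1.4175) / (7.1308 + 3.2913) = 5.8334 / 10.4221 = 0.55971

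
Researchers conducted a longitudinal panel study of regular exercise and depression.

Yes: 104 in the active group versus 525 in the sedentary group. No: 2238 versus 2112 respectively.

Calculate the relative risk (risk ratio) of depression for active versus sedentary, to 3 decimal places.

0.223

From the description: a = 104, b = 2238, c = 525, d = 2112.
Risk in exposed = 104/2342 = 0.04441; risk in unexposed = 525/2637 = 0.19909.
RR = 0.04441 / 0.19909 = 0.22305
The risk is 78% lower among the exposed than among the unexposed.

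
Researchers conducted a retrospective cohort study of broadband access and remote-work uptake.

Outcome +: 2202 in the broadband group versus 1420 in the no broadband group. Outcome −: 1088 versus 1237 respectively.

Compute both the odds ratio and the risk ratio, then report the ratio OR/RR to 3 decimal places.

1.408

From the description: a = 2202, b = 1088, c = 1420, d = 1237.
OR = (2202·1237)/(1088·1420) = 2723874/1544960 = 1.76307
Risk in exposed = 2202/3290 = 0.66930; risk in unexposed = 1420/2657 = 0.53444; RR = 1.25235
OR/RR = 1.76307 / 1.25235 = 1.40781
The outcome is not rare, so the OR lies further from 1 than the RR.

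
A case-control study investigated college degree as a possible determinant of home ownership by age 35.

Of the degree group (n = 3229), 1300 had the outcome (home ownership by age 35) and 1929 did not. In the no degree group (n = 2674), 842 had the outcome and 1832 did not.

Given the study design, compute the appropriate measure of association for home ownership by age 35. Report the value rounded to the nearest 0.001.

1.466

From the description: a = 1300, b = 1929, c = 842, d = 1832.
This is a case-control study: participants were sampled on outcome status, so risks in the source population cannot be estimated directly — relative risk is not valid here. The odds ratio is the appropriate measure.
OR = (a·d)/(b·c) = (1300 × 1832) / (1929 × 842) = 2381600 / 1624218 = 1.46631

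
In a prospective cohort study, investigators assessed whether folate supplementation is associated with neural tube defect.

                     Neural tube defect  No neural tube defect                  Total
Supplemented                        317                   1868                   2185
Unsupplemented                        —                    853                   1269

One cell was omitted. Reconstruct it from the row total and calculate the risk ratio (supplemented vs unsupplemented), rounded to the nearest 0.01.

0.44

The missing cell is in the unexposed row: 1269 − 853 = 416.
So a = 317, b = 1868, c = 416, d = 853.
RR = [a/(a+b)] / [c/(c+d)] = (317/2185) / (416/1269) = 0.14508/0.32782 = 0.44256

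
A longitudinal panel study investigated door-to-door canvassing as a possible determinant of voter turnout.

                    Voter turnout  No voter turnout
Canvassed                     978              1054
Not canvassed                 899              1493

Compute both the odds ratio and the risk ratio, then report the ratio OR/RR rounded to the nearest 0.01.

Cells: a = 978, b = 1054, c = 899, d = 1493.
OR = (978·1493)/(1054·899) = 1460154/947546 = 1.54098
Risk in exposed = 978/2032 = 0.48130; risk in unexposed = 899/2392 = 0.37584; RR = 1.28061
OR/RR = 1.54098 / 1.28061 = 1.20332
The outcome is not rare, so the OR lies further from 1 than the RR.

1.20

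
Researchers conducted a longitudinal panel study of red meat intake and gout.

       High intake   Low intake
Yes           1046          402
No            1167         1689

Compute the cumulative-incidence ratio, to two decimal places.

Reading the table with exposure as columns: a = 1046 (High intake, case), b = 1167 (High intake, non-case), c = 402 (Low intake, case), d = 1689.
Risk in exposed = 1046/2213 = 0.47266; risk in unexposed = 402/2091 = 0.19225.
RR = 0.47266 / 0.19225 = 2.45855
The risk among the exposed is 2.46 times that among the unexposed.

2.46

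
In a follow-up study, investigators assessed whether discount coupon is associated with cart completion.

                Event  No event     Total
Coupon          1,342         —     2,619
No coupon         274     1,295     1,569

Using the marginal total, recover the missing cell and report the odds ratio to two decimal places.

4.97

The missing cell is in the exposed row: 2619 − 1342 = 1277.
So a = 1342, b = 1277, c = 274, d = 1295.
OR = (a·d)/(b·c) = (1342 × 1295) / (1277 × 274) = 1737890 / 349898 = 4.96685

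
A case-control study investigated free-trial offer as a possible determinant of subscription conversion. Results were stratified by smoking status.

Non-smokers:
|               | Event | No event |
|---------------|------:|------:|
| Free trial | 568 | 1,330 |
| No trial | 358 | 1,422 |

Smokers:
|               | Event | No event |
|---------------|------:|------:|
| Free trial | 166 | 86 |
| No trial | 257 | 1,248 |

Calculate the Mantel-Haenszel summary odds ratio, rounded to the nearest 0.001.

OR_MH = Σ(aᵢdᵢ/nᵢ) / Σ(bᵢcᵢ/nᵢ), where nᵢ is the stratum total.
Stratum 1 (Non-smokers): n = 3678; a·d/n = 568·1422/3678 = 219.6020; b·c/n = 1330·358/3678 = 129.4562
Stratum 2 (Smokers): n = 1757; a·d/n = 166·1248/1757 = 117.9101; b·c/n = 86·257/1757 = 12.5794
OR_MH = (219.6020 + 117.9101) / (129.4562 + 12.5794) = 337.5120 / 142.0356 = 2.37625

2.376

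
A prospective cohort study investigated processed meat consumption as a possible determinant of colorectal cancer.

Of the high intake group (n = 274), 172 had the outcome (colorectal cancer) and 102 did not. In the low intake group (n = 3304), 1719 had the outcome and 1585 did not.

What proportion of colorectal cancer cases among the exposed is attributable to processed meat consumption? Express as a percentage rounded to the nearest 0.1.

From the description: a = 172, b = 102, c = 1719, d = 1585.
Risk in exposed = 172/274 = 0.62774; risk in unexposed = 1719/3304 = 0.52028.
RR = 0.62774/0.52028 = 1.20654
AR% = (RR − 1)/RR × 100 = (1.20654 − 1)/1.20654 × 100 = 17.1184%

17.1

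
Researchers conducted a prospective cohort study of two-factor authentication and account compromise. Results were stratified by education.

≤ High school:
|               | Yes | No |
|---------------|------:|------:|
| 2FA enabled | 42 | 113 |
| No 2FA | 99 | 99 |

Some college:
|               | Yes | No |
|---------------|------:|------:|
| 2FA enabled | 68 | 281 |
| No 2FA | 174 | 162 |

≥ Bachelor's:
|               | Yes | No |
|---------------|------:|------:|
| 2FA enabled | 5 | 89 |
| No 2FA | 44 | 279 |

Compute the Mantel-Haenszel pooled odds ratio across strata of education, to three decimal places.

OR_MH = Σ(aᵢdᵢ/nᵢ) / Σ(bᵢcᵢ/nᵢ), where nᵢ is the stratum total.
Stratum 1 (≤ High school): n = 353; a·d/n = 42·99/353 = 11.7790; b·c/n = 113·99/353 = 31.6912
Stratum 2 (Some college): n = 685; a·d/n = 68·162/685 = 16.0818; b·c/n = 281·174/685 = 71.3781
Stratum 3 (≥ Bachelor's): n = 417; a·d/n = 5·279/417 = 3.3453; b·c/n = 89·44/417 = 9.3909
OR_MH = (11.7790 + 16.0818 + 3.3453) / (31.6912 + 71.3781 + 9.3909) = 31.2061 / 112.4602 = 0.27749

0.277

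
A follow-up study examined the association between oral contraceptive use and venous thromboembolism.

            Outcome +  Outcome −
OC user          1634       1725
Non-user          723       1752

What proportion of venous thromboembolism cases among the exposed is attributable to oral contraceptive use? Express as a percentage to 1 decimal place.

39.9

Cells: a = 1634, b = 1725, c = 723, d = 1752.
Risk in exposed = 1634/3359 = 0.48645; risk in unexposed = 723/2475 = 0.29212.
RR = 0.48645/0.29212 = 1.66525
AR% = (RR − 1)/RR × 100 = (1.66525 − 1)/1.66525 × 100 = 39.9489%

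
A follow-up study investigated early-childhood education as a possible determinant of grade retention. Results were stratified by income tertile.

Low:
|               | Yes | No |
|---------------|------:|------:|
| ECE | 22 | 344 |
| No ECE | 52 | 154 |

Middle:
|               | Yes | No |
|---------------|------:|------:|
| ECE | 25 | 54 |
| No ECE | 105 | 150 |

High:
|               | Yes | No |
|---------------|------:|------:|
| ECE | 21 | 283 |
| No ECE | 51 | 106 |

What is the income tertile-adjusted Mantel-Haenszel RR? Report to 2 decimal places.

RR_MH = Σ(aᵢ·n₀ᵢ/nᵢ) / Σ(cᵢ·n₁ᵢ/nᵢ), with n₁ᵢ = aᵢ+bᵢ (exposed), n₀ᵢ = cᵢ+dᵢ (unexposed), nᵢ = n₁ᵢ+n₀ᵢ.
Stratum 1 (Low): n₁ = 366, n₀ = 206, n = 572; a·n₀/n = 22·206/572 = 7.9231; c·n₁/n = 52·366/572 = 33.2727
Stratum 2 (Middle): n₁ = 79, n₀ = 255, n = 334; a·n₀/n = 25·255/334 = 19.0868; c·n₁/n = 105·79/334 = 24.8353
Stratum 3 (High): n₁ = 304, n₀ = 157, n = 461; a·n₀/n = 21·157/461 = 7.1518; c·n₁/n = 51·304/461 = 33.6312
RR_MH = (7.9231 + 19.0868 + 7.1518) / (33.2727 + 24.8353 + 33.6312) = 34.1617 / 91.7393 = 0.37238

0.37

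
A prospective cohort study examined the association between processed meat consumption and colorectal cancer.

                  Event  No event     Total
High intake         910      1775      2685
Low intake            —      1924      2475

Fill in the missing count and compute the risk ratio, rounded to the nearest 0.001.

1.522

The missing cell is in the unexposed row: 2475 − 1924 = 551.
So a = 910, b = 1775, c = 551, d = 1924.
RR = [a/(a+b)] / [c/(c+d)] = (910/2685) / (551/2475) = 0.33892/0.22263 = 1.52237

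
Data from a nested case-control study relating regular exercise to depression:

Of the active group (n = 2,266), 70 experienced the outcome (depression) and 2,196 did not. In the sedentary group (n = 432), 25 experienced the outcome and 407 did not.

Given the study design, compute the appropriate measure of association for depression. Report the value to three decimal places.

From the description: a = 70, b = 2196, c = 25, d = 407.
This is a nested case-control study: participants were sampled on outcome status, so risks in the source population cannot be estimated directly — relative risk is not valid here. The odds ratio is the appropriate measure.
OR = (a·d)/(b·c) = (70 × 407) / (2196 × 25) = 28490 / 54900 = 0.51894

0.519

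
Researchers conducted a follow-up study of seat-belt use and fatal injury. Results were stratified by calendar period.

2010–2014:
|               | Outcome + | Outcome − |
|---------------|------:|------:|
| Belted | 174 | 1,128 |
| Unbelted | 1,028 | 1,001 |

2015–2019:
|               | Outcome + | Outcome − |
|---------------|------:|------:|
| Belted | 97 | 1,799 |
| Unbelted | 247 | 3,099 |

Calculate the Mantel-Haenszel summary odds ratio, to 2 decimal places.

0.25

OR_MH = Σ(aᵢdᵢ/nᵢ) / Σ(bᵢcᵢ/nᵢ), where nᵢ is the stratum total.
Stratum 1 (2010–2014): n = 3331; a·d/n = 174·1001/3331 = 52.2888; b·c/n = 1128·1028/3331 = 348.1189
Stratum 2 (2015–2019): n = 5242; a·d/n = 97·3099/5242 = 57.3451; b·c/n = 1799·247/5242 = 84.7678
OR_MH = (52.2888 + 57.3451) / (348.1189 + 84.7678) = 109.6339 / 432.8867 = 0.25326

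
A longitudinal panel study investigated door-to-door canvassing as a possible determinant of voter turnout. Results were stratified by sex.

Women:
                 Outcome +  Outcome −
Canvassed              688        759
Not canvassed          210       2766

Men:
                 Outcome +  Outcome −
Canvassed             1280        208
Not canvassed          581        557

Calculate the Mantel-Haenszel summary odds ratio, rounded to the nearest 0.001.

OR_MH = Σ(aᵢdᵢ/nᵢ) / Σ(bᵢcᵢ/nᵢ), where nᵢ is the stratum total.
Stratum 1 (Women): n = 4423; a·d/n = 688·2766/4423 = 430.2528; b·c/n = 759·210/4423 = 36.0366
Stratum 2 (Men): n = 2626; a·d/n = 1280·557/2626 = 271.5004; b·c/n = 208·581/2626 = 46.0198
OR_MH = (430.2528 + 271.5004) / (36.0366 + 46.0198) = 701.7532 / 82.0564 = 8.55208

8.552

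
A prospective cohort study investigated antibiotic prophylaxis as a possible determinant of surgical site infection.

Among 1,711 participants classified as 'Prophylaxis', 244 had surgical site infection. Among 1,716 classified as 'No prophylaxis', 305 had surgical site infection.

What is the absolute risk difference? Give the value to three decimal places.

-0.035

From the description: a = 244, b = 1467, c = 305, d = 1411.
Risk in exposed = 244/1711 = 0.142607; risk in unexposed = 305/1716 = 0.177739.
Risk difference = 0.142607 − 0.177739 = -0.035132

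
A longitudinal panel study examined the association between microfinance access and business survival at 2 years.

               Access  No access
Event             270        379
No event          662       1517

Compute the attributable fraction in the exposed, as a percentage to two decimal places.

31.00

Reading the table with exposure as columns: a = 270 (Access, case), b = 662 (Access, non-case), c = 379 (No access, case), d = 1517.
Risk in exposed = 270/932 = 0.28970; risk in unexposed = 379/1896 = 0.19989.
RR = 0.28970/0.19989 = 1.44926
AR% = (RR − 1)/RR × 100 = (1.44926 − 1)/1.44926 × 100 = 30.9994%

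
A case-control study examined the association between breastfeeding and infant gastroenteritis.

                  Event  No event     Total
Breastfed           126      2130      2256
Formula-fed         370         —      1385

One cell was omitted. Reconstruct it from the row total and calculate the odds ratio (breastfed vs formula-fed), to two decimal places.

The missing cell is in the unexposed row: 1385 − 370 = 1015.
So a = 126, b = 2130, c = 370, d = 1015.
OR = (a·d)/(b·c) = (126 × 1015) / (2130 × 370) = 127890 / 788100 = 0.16228

0.16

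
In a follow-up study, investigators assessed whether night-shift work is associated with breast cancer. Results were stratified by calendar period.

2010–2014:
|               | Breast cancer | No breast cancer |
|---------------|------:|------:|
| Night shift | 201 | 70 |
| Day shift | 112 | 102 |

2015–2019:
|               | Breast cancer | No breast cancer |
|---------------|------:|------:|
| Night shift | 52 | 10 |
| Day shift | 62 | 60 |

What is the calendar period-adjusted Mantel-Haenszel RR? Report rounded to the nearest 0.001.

RR_MH = Σ(aᵢ·n₀ᵢ/nᵢ) / Σ(cᵢ·n₁ᵢ/nᵢ), with n₁ᵢ = aᵢ+bᵢ (exposed), n₀ᵢ = cᵢ+dᵢ (unexposed), nᵢ = n₁ᵢ+n₀ᵢ.
Stratum 1 (2010–2014): n₁ = 271, n₀ = 214, n = 485; a·n₀/n = 201·214/485 = 88.6887; c·n₁/n = 112·271/485 = 62.5814
Stratum 2 (2015–2019): n₁ = 62, n₀ = 122, n = 184; a·n₀/n = 52·122/184 = 34.4783; c·n₁/n = 62·62/184 = 20.8913
RR_MH = (88.6887 + 34.4783) / (62.5814 + 20.8913) = 123.1669 / 83.4727 = 1.47553

1.476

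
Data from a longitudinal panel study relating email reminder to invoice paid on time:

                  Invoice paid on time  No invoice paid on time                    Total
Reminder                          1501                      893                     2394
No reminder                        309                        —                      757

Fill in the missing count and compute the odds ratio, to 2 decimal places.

The missing cell is in the unexposed row: 757 − 309 = 448.
So a = 1501, b = 893, c = 309, d = 448.
OR = (a·d)/(b·c) = (1501 × 448) / (893 × 309) = 672448 / 275937 = 2.43696

2.44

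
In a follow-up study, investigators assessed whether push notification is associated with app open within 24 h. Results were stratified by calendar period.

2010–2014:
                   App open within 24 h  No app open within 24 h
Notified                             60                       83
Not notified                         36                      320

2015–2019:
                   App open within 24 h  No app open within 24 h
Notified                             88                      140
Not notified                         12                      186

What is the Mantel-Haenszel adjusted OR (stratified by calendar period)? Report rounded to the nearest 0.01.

7.74

OR_MH = Σ(aᵢdᵢ/nᵢ) / Σ(bᵢcᵢ/nᵢ), where nᵢ is the stratum total.
Stratum 1 (2010–2014): n = 499; a·d/n = 60·320/499 = 38.4770; b·c/n = 83·36/499 = 5.9880
Stratum 2 (2015–2019): n = 426; a·d/n = 88·186/426 = 38.4225; b·c/n = 140·12/426 = 3.9437
OR_MH = (38.4770 + 38.4225) / (5.9880 + 3.9437) = 76.8995 / 9.9316 = 7.74288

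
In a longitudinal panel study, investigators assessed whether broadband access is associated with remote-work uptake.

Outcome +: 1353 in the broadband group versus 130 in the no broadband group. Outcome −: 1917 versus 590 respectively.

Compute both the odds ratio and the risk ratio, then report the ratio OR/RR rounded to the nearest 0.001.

1.398

From the description: a = 1353, b = 1917, c = 130, d = 590.
OR = (1353·590)/(1917·130) = 798270/249210 = 3.20320
Risk in exposed = 1353/3270 = 0.41376; risk in unexposed = 130/720 = 0.18056; RR = 2.29160
OR/RR = 3.20320 / 2.29160 = 1.39780
The outcome is not rare, so the OR lies further from 1 than the RR.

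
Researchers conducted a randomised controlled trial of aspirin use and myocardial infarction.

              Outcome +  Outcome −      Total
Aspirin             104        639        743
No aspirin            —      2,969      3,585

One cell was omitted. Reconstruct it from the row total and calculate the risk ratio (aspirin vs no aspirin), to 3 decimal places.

0.815

The missing cell is in the unexposed row: 3585 − 2969 = 616.
So a = 104, b = 639, c = 616, d = 2969.
RR = [a/(a+b)] / [c/(c+d)] = (104/743) / (616/3585) = 0.13997/0.17183 = 0.81462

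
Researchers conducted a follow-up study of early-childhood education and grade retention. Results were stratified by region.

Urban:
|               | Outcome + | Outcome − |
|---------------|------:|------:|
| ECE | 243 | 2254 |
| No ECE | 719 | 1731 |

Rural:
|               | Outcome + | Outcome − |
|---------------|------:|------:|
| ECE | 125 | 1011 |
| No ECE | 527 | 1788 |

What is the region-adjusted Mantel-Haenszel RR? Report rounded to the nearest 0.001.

0.381

RR_MH = Σ(aᵢ·n₀ᵢ/nᵢ) / Σ(cᵢ·n₁ᵢ/nᵢ), with n₁ᵢ = aᵢ+bᵢ (exposed), n₀ᵢ = cᵢ+dᵢ (unexposed), nᵢ = n₁ᵢ+n₀ᵢ.
Stratum 1 (Urban): n₁ = 2497, n₀ = 2450, n = 4947; a·n₀/n = 243·2450/4947 = 120.3457; c·n₁/n = 719·2497/4947 = 362.9155
Stratum 2 (Rural): n₁ = 1136, n₀ = 2315, n = 3451; a·n₀/n = 125·2315/3451 = 83.8525; c·n₁/n = 527·1136/3451 = 173.4778
RR_MH = (120.3457 + 83.8525) / (362.9155 + 173.4778) = 204.1982 / 536.3933 = 0.38069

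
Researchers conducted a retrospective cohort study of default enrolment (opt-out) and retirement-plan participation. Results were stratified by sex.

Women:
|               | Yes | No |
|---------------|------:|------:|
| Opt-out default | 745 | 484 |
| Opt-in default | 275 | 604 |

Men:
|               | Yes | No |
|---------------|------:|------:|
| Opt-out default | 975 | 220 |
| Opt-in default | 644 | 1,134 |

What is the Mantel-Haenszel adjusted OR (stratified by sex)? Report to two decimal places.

5.28

OR_MH = Σ(aᵢdᵢ/nᵢ) / Σ(bᵢcᵢ/nᵢ), where nᵢ is the stratum total.
Stratum 1 (Women): n = 2108; a·d/n = 745·604/2108 = 213.4630; b·c/n = 484·275/2108 = 63.1404
Stratum 2 (Men): n = 2973; a·d/n = 975·1134/2973 = 371.8971; b·c/n = 220·644/2973 = 47.6556
OR_MH = (213.4630 + 371.8971) / (63.1404 + 47.6556) = 585.3601 / 110.7960 = 5.28322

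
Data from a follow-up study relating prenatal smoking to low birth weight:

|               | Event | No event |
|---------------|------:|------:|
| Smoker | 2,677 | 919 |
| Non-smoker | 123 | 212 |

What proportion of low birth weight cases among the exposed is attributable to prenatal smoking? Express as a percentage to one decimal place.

Cells: a = 2677, b = 919, c = 123, d = 212.
Risk in exposed = 2677/3596 = 0.74444; risk in unexposed = 123/335 = 0.36716.
RR = 0.74444/0.36716 = 2.02754
AR% = (RR − 1)/RR × 100 = (2.02754 − 1)/2.02754 × 100 = 50.6790%

50.7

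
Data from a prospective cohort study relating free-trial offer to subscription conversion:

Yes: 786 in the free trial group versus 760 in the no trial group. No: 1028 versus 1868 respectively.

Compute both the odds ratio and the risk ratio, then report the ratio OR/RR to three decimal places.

From the description: a = 786, b = 1028, c = 760, d = 1868.
OR = (786·1868)/(1028·760) = 1468248/781280 = 1.87929
Risk in exposed = 786/1814 = 0.43330; risk in unexposed = 760/2628 = 0.28919; RR = 1.49829
OR/RR = 1.87929 / 1.49829 = 1.25428
The outcome is not rare, so the OR lies further from 1 than the RR.

1.254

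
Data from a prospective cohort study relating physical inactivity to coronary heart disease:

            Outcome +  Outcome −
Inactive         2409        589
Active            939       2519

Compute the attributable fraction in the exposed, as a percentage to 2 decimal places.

66.21

Cells: a = 2409, b = 589, c = 939, d = 2519.
Risk in exposed = 2409/2998 = 0.80354; risk in unexposed = 939/3458 = 0.27154.
RR = 0.80354/0.27154 = 2.95913
AR% = (RR − 1)/RR × 100 = (2.95913 − 1)/2.95913 × 100 = 66.2063%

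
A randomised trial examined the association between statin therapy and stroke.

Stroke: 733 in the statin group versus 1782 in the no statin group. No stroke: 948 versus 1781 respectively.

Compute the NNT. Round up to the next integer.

16

Risk in treated group = 733/1681 = 0.43605; risk in control = 1782/3563 = 0.50014.
Absolute risk reduction = 0.50014 − 0.43605 = 0.06409
NNT = 1 / ARR = 1 / 0.06409 = 15.603 → round up → 16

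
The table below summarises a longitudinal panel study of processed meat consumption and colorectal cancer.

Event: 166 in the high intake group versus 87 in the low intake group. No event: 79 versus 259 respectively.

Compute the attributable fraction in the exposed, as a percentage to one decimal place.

62.9

From the description: a = 166, b = 79, c = 87, d = 259.
Risk in exposed = 166/245 = 0.67755; risk in unexposed = 87/346 = 0.25145.
RR = 0.67755/0.25145 = 2.69463
AR% = (RR − 1)/RR × 100 = (2.69463 − 1)/2.69463 × 100 = 62.8891%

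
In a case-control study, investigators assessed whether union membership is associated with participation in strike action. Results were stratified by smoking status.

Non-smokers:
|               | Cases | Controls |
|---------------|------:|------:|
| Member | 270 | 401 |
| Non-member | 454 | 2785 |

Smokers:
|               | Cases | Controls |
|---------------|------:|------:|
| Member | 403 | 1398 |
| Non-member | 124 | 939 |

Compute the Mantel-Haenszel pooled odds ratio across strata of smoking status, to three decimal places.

3.030

OR_MH = Σ(aᵢdᵢ/nᵢ) / Σ(bᵢcᵢ/nᵢ), where nᵢ is the stratum total.
Stratum 1 (Non-smokers): n = 3910; a·d/n = 270·2785/3910 = 192.3146; b·c/n = 401·454/3910 = 46.5611
Stratum 2 (Smokers): n = 2864; a·d/n = 403·939/2864 = 132.1288; b·c/n = 1398·124/2864 = 60.5279
OR_MH = (192.3146 + 132.1288) / (46.5611 + 60.5279) = 324.4434 / 107.0891 = 3.02966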